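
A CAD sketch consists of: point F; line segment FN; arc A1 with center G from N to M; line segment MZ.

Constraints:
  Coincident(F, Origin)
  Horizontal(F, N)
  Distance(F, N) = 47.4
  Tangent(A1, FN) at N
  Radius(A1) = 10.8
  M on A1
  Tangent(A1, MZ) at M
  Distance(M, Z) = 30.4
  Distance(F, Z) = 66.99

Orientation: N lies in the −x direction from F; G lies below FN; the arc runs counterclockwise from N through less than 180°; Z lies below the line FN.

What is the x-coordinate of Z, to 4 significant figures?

-51.54

Checks: |GM| = 10.80 ✓; ∠(GM, MZ) = 90.00° ✓; |MZ| = 30.40 ✓; |FZ| = 66.99 ✓.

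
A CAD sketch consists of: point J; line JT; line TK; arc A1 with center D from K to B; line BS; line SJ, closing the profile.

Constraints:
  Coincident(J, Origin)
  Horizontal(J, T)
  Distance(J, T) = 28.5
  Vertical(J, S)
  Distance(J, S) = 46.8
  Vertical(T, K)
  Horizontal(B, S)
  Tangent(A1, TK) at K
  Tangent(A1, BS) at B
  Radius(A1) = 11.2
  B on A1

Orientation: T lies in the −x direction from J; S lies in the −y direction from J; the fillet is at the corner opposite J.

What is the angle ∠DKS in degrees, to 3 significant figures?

21.5°

The virtual corner opposite J is at (-28.5, -46.8). A1 meets TK tangentially, so DK is at right angles to TK and tangency of A1 to BS means the radius DB is perpendicular to BS, with radius 11.2, so the center D sits 11.2 in from both sides at D = (-17.3, -35.6). That places the tangent points at K = (-28.5, -35.6) on TK and B = (-17.3, -46.8) on BS. Then cos ∠DKS = KD·KS / (|KD||KS|), giving 21.5°.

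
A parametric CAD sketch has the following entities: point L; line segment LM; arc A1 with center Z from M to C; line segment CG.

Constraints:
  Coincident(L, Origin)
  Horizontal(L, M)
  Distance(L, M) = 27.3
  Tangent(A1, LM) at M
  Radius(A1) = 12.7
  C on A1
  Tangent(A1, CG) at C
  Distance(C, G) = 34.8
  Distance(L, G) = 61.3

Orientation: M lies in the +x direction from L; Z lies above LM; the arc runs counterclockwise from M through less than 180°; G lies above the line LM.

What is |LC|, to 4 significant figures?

42.19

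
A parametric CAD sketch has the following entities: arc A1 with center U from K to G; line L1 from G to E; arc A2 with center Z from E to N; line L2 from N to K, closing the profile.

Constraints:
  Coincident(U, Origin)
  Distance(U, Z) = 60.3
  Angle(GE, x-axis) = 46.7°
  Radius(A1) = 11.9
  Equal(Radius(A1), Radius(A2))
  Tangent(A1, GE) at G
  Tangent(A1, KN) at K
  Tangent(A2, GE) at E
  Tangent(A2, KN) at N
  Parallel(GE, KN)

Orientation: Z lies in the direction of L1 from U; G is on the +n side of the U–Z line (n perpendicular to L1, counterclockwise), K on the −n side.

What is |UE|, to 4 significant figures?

61.46

The slot axis is L1's direction at 46.7°, so u = (cos 46.7°, sin 46.7°) = (0.6858, 0.7278) and n = (−sin 46.7°, cos 46.7°) = (-0.7278, 0.6858). U is at the origin and Z lies 60.3 along u from U, so Z = 60.3·u = (41.35, 43.88). Tangency of A1 to both parallel lines with radius 11.9 puts G and K at U ± 11.9·n: G = (-8.660, 8.161), K = (8.660, -8.161). Equal radii place E and N the same way about Z: E = Z + 11.9·n = (32.69, 52.05), N = Z − 11.9·n = (50.02, 35.72). Then |UE| = |E − U| = 61.46.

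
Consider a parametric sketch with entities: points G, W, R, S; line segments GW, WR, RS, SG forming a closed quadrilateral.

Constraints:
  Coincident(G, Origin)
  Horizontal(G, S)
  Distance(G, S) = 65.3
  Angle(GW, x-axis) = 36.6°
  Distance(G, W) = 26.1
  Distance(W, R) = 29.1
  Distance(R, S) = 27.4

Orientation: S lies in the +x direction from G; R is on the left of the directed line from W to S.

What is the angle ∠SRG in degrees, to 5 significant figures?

101.50°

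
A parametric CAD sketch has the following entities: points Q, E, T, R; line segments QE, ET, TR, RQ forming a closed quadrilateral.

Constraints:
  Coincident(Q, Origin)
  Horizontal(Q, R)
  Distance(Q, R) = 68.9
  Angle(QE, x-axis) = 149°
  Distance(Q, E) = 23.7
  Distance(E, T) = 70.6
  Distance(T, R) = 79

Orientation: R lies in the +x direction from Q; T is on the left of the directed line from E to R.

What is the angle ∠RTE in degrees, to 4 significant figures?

73.77°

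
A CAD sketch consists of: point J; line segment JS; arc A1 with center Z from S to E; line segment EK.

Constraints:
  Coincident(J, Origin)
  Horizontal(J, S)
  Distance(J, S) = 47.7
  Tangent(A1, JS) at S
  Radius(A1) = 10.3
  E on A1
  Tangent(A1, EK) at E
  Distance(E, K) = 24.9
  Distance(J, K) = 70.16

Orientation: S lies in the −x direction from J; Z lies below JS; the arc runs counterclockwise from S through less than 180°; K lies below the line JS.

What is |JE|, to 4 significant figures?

58.52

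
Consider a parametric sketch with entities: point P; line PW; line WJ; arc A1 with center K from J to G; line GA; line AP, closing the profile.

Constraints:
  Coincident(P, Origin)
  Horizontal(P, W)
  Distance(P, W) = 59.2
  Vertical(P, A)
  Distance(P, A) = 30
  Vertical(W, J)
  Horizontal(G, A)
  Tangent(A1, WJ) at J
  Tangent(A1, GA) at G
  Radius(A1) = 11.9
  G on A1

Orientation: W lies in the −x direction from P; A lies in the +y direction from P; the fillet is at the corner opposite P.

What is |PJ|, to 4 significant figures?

61.91

P is at the origin; PW is horizontal with |PW| = 59.2 and W on the −x side, so W = (-59.20, 0.000). PA is vertical with |PA| = 30.0 and A on the +y side, so A = (0.000, 30.00). The virtual corner opposite P is at (-59.20, 30.00). Since A1 is tangent to WJ there, KJ ⟂ WJ and A1 meets GA tangentially, so KG is at right angles to GA, with radius 11.9, so the center K sits 11.9 in from both sides at K = (-47.30, 18.10). That places the tangent points at J = (-59.20, 18.10) on WJ and G = (-47.30, 30.00) on GA. Then |PJ| = |J − P| = 61.91.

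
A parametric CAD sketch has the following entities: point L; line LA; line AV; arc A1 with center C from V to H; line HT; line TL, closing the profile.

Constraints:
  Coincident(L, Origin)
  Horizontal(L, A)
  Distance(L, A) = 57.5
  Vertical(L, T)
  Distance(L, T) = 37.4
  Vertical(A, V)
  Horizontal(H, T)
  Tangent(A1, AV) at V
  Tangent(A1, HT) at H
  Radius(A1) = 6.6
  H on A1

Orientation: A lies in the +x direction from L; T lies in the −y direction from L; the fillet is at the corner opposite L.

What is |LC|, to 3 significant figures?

59.5

LT is vertical with |LT| = 37.4 and T on the −y side, so T = (0.00, -37.4). The virtual corner opposite L is at (57.5, -37.4). Tangency of A1 to AV means the radius CV is perpendicular to AV and A1 meets HT tangentially, so CH is at right angles to HT, with radius 6.6, so the center C sits 6.6 in from both sides at C = (50.9, -30.8). Then |LC| = |C − L| = 59.5.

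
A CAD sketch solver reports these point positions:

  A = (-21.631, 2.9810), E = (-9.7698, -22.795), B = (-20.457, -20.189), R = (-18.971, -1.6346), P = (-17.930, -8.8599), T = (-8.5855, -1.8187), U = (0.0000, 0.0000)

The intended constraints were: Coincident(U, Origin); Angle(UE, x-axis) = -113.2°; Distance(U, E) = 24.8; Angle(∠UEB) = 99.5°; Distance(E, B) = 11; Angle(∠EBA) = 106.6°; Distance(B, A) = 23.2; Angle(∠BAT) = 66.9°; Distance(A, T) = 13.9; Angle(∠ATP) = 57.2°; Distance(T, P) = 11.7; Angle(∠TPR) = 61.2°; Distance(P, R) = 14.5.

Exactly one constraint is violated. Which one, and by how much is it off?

Distance(P, R) = 14.5 — off by 7.20.

U = (0.00, 0.00) ✓; UE at -113.2° ✓; |UE| = 24.80 ✓; ∠UEB = 99.50° ✓; |EB| = 11.00 ✓; ∠EBA = 106.6° ✓; |BA| = 23.20 ✓; ∠BAT = 66.90° ✓; |AT| = 13.90 ✓; ∠ATP = 57.20° ✓; |TP| = 11.70 ✓; ∠TPR = 61.20° ✓; |PR| = 7.300 ✗.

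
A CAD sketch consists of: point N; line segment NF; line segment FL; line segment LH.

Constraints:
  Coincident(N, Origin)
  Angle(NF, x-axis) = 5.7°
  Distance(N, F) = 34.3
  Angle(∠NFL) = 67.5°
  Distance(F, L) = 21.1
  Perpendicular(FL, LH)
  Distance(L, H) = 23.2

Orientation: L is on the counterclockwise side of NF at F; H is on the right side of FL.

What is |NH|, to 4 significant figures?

55.47

N is at the origin; NF runs at 5.7° with length 34.3, so F = 34.3·(cos 5.7°, sin 5.7°) = (34.13, 3.407). ∠NFL = 67.5°, so FL runs at 5.7° + (180° − 67.5°) = 118.2° from the x-axis; with |FL| = 21.1, L = F + 21.1·(cos 118.2°, sin 118.2°) = (24.16, 22.00). FL ⟂ LH; with |LH| = 23.2 on the right of FL, H = L + 23.2·(0.8813, 0.4726) = (44.61, 32.97). Then |NH| = |H − N| = 55.47.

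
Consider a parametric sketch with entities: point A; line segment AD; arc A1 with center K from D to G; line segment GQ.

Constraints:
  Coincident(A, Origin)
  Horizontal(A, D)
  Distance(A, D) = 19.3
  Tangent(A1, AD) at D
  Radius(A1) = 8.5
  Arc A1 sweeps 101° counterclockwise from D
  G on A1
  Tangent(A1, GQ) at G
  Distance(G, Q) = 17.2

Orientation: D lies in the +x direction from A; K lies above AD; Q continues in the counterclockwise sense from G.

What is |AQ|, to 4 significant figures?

36.37

A is at the origin; AD is horizontal with |AD| = 19.3 and D on the +x side, so D = (19.30, 0.000). Since A1 is tangent to AD there, KD ⟂ AD, so K = D + (0, 8.5) = (19.30, 8.500). On A1, D sits at bearing -90° from K; a 101° counterclockwise sweep puts G at bearing 11°, so G = K + 8.5·(cos 11°, sin 11°) = (27.64, 10.12). Tangency of A1 to GQ means the radius KG is perpendicular to GQ, so GQ runs along (−sin 11°, cos 11°); with |GQ| = 17.2, Q = (24.36, 27.01). Then |AQ| = |Q − A| = 36.37.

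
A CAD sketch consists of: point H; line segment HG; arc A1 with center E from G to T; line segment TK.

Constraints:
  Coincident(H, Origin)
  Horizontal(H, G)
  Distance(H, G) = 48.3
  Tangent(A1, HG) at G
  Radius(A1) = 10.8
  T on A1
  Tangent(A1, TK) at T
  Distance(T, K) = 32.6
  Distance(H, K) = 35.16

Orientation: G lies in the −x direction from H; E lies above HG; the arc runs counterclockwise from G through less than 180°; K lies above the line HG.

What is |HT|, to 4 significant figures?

40.11

Checks: ∠(EG, GH) = 90.00° ✓; |ET| = 10.80 ✓; ∠(ET, TK) = 90.00° ✓; |TK| = 32.60 ✓; |HK| = 35.16 ✓.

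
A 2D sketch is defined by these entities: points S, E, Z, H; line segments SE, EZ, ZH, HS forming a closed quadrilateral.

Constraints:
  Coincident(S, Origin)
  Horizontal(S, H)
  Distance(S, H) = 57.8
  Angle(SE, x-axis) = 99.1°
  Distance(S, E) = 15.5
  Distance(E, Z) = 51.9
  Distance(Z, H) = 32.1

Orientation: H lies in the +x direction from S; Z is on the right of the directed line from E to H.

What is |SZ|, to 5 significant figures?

40.317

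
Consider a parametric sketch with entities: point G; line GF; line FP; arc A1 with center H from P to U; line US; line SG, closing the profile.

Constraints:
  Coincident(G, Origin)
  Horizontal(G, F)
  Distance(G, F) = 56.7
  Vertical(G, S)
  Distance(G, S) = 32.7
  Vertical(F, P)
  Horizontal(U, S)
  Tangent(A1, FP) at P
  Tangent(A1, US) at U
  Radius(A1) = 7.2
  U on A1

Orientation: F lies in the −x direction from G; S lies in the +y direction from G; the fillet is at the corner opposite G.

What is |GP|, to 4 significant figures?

62.17

G is at the origin; GF is horizontal with |GF| = 56.7 and F on the −x side, so F = (-56.70, 0.000). GS is vertical with |GS| = 32.7 and S on the +y side, so S = (0.000, 32.70). The virtual corner opposite G is at (-56.70, 32.70). A1 meets FP tangentially, so HP is at right angles to FP and since A1 is tangent to US there, HU ⟂ US, with radius 7.2, so the center H sits 7.2 in from both sides at H = (-49.50, 25.50). That places the tangent points at P = (-56.70, 25.50) on FP and U = (-49.50, 32.70) on US. Then |GP| = |P − G| = 62.17.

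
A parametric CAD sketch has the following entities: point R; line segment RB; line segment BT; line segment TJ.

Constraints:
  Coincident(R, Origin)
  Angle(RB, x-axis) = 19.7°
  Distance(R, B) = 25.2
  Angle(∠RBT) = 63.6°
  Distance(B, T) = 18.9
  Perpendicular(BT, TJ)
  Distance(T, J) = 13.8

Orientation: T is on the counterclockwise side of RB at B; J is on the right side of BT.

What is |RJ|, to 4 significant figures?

37.18

R is at the origin; RB runs at 19.7° with length 25.2, so B = 25.2·(cos 19.7°, sin 19.7°) = (23.73, 8.495). ∠RBT = 63.6°, so BT runs at 19.7° + (180° − 63.6°) = 136.1° from the x-axis; with |BT| = 18.9, T = B + 18.9·(cos 136.1°, sin 136.1°) = (10.11, 21.60). The perpendicularity gives TJ at right angles to BT; with |TJ| = 13.8 on the right of BT, J = T + 13.8·(0.6934, 0.7206) = (19.68, 31.54). Then |RJ| = |J − R| = 37.18.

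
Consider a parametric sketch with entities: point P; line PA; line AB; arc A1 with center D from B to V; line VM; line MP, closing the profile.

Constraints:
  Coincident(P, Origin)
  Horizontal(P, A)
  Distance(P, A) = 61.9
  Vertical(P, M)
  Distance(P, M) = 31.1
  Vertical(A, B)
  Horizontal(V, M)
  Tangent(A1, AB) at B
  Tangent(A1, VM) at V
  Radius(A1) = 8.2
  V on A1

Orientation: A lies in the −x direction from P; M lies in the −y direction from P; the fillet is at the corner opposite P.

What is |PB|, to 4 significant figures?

66.00

P is at the origin; PA is horizontal with |PA| = 61.9 and A on the −x side, so A = (-61.90, 0.000). P and M share the same x with |PM| = 31.1 and M on the −y side, so M = (0.000, -31.10). The virtual corner opposite P is at (-61.90, -31.10). Since A1 is tangent to AB there, DB ⟂ AB and the tangent condition forces DV to be normal to VM, with radius 8.2, so the center D sits 8.2 in from both sides at D = (-53.70, -22.90). That places the tangent points at B = (-61.90, -22.90) on AB and V = (-53.70, -31.10) on VM. Then |PB| = |B − P| = 66.00.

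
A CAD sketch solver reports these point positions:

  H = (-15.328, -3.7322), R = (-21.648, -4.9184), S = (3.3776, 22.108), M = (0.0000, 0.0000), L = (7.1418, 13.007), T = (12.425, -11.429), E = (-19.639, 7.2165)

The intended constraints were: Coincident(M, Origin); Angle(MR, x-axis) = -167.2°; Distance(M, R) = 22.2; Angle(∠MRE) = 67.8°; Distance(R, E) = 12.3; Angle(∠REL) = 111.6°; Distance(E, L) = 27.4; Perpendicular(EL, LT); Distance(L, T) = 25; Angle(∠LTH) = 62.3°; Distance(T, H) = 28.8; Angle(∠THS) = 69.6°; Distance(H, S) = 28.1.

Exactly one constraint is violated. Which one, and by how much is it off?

Distance(H, S) = 28.1 — off by 3.80.

M = (0.00, 0.00) ✓; MR at -167.2° ✓; |MR| = 22.20 ✓; ∠MRE = 67.80° ✓; |RE| = 12.30 ✓; ∠REL = 111.6° ✓; |EL| = 27.40 ✓; ∠(EL, LT) = 90.00° ✓; |LT| = 25.00 ✓; ∠LTH = 62.30° ✓; |TH| = 28.80 ✓; ∠THS = 69.60° ✓; |HS| = 31.90 ✗.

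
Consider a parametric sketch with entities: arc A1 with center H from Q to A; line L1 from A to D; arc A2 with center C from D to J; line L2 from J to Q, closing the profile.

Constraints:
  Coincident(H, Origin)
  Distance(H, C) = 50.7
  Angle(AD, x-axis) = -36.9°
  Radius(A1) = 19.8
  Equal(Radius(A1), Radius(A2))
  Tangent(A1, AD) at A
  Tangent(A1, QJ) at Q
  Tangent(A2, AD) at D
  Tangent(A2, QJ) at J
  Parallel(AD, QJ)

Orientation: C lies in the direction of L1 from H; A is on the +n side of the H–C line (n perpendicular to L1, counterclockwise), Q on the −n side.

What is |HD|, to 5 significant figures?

54.429

Tangency of A1 to both parallel lines with radius 19.8 puts A and Q at H ± 19.8·n: A = (11.888, 15.834), Q = (-11.888, -15.834). Equal radii place D and J the same way about C: D = C + 19.8·n = (52.432, -14.608), J = C − 19.8·n = (28.656, -46.275). Then |HD| = |D − H| = 54.429.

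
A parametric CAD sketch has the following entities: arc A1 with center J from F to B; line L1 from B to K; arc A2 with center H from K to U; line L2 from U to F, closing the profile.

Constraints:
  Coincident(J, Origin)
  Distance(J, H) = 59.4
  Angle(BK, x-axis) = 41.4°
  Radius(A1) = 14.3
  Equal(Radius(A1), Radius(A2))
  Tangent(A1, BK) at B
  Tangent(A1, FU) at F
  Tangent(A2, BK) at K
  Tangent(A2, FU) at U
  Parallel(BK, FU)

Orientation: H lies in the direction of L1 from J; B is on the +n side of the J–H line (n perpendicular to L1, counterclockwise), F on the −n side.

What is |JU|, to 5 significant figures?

61.097

The slot axis is L1's direction at 41.4°, so u = (cos 41.4°, sin 41.4°) = (0.75011, 0.66131) and n = (−sin 41.4°, cos 41.4°) = (-0.66131, 0.75011). J is at the origin and H lies 59.4 along u from J, so H = 59.4·u = (44.557, 39.282). Tangency of A1 to both parallel lines with radius 14.3 puts B and F at J ± 14.3·n: B = (-9.4568, 10.727), F = (9.4568, -10.727). Equal radii place K and U the same way about H: K = H + 14.3·n = (35.100, 50.009), U = H − 14.3·n = (54.013, 28.555). Then |JU| = |U − J| = 61.097.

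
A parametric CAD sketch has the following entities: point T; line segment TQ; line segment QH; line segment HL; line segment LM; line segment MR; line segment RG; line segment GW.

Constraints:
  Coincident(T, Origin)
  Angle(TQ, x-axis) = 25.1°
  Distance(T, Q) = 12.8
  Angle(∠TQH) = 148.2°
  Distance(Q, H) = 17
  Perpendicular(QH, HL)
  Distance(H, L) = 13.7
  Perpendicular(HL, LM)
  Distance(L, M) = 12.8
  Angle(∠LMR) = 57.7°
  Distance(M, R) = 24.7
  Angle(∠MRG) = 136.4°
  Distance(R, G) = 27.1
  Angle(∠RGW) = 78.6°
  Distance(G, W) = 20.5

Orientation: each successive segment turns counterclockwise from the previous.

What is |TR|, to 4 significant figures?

31.52

T is at the origin; TQ runs at 25.1° with length 12.8, so Q = (11.59, 5.430). ∠TQH = 148.2° gives QH at 56.90° from the x-axis; with |QH| = 17.0, H = (20.88, 19.67). The perpendicularity gives HL at right angles to QH, so HL runs at 146.9°; with |HL| = 13.7, L = (9.398, 27.15). The perpendicularity gives LM at right angles to HL, so LM runs at -123.1°; with |LM| = 12.8, M = (2.408, 16.43). ∠LMR = 57.7° gives MR at -0.8000° from the x-axis; with |MR| = 24.7, R = (27.11, 16.08). Then |TR| = |R − T| = 31.52.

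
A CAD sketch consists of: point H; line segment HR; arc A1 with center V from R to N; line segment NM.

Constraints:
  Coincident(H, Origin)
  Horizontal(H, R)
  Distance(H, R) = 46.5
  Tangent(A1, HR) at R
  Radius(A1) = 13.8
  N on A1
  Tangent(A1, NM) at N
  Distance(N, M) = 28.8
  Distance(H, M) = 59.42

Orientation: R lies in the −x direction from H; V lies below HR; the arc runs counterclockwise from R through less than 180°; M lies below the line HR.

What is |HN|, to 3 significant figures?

61.5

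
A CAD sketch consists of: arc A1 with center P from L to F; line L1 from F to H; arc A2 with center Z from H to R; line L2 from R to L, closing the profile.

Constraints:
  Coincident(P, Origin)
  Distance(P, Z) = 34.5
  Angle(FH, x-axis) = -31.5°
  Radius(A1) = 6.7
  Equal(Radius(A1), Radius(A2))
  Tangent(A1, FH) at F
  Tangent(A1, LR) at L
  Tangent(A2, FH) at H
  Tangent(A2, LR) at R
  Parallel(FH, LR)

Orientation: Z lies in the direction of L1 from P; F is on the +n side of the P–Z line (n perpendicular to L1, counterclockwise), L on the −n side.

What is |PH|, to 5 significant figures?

35.145

The slot axis is L1's direction at -31.5°, so u = (cos -31.5°, sin -31.5°) = (0.85264, -0.52250) and n = (−sin -31.5°, cos -31.5°) = (0.52250, 0.85264). P is at the origin and Z lies 34.5 along u from P, so Z = 34.5·u = (29.416, -18.026). Tangency of A1 to both parallel lines with radius 6.7 puts F and L at P ± 6.7·n: F = (3.5007, 5.7127), L = (-3.5007, -5.7127). Equal radii place H and R the same way about Z: H = Z + 6.7·n = (32.917, -12.314), R = Z − 6.7·n = (25.915, -23.739). Then |PH| = |H − P| = 35.145.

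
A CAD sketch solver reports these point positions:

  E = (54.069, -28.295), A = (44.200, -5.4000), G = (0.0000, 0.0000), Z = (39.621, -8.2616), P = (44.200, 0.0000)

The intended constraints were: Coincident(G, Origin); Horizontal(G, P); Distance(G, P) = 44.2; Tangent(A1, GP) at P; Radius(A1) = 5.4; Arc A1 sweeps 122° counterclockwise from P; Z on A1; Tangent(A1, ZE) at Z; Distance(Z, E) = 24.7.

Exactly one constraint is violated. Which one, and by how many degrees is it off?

Tangent(A1, ZE) at Z — off by 3.80°.

G = (0.00, 0.00) ✓; G.y = 0.00, P.y = 0.00 ✓; |GP| = 44.20 ✓; ∠(AP, PG) = 90.00° ✓; |AP| = 5.400 ✓; bearing(A→Z) − bearing(A→P) = 122.0° ✓; |AZ| = 5.400 ✓; ∠(AZ, ZE) = 86.20° ✗; |ZE| = 24.70 ✓.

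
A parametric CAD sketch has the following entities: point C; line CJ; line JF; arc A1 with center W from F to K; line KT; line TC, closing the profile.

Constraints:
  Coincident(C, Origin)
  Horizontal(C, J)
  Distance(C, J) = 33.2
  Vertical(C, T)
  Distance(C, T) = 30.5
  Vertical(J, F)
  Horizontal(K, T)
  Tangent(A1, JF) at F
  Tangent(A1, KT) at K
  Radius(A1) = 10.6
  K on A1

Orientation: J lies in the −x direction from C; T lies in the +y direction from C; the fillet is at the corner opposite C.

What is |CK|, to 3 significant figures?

38.0

C is at the origin; C and J share the same y with |CJ| = 33.2 and J on the −x side, so J = (-33.2, 0.00). C and T share the same x with |CT| = 30.5 and T on the +y side, so T = (0.00, 30.5). The virtual corner opposite C is at (-33.2, 30.5). Tangency of A1 to JF means the radius WF is perpendicular to JF and since A1 is tangent to KT there, WK ⟂ KT, with radius 10.6, so the center W sits 10.6 in from both sides at W = (-22.6, 19.9). That places the tangent points at F = (-33.2, 19.9) on JF and K = (-22.6, 30.5) on KT. Then |CK| = |K − C| = 38.0.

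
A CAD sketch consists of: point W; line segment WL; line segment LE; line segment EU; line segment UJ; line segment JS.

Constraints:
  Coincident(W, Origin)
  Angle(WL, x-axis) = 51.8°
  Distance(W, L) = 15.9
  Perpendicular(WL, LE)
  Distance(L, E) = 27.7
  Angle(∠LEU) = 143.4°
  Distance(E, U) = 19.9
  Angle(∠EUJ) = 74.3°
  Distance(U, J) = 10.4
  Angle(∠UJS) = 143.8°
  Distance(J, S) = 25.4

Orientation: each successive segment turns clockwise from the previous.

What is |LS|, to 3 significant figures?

21.4

W is at the origin; WL runs at 51.8° with length 15.9, so L = (9.83, 12.5). WL ⟂ LE, so LE runs at -38.2°; with |LE| = 27.7, E = (31.6, -4.63). ∠LEU = 143.4° gives EU at -74.8° from the x-axis; with |EU| = 19.9, U = (36.8, -23.8). ∠EUJ = 74.3° gives UJ at 180° from the x-axis; with |UJ| = 10.4, J = (26.4, -23.7). ∠UJS = 143.8° gives JS at 143° from the x-axis; with |JS| = 25.4, S = (6.05, -8.57). Then |LS| = |S − L| = 21.4.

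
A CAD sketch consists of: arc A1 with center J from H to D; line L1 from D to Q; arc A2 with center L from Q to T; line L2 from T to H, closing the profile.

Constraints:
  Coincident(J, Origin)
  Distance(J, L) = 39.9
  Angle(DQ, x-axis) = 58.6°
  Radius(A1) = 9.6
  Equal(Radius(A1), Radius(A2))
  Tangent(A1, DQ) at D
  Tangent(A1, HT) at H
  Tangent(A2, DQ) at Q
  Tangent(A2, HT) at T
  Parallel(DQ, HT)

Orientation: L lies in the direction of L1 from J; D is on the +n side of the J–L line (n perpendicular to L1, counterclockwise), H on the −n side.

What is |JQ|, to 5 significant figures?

41.039

The slot axis is L1's direction at 58.6°, so u = (cos 58.6°, sin 58.6°) = (0.52101, 0.85355) and n = (−sin 58.6°, cos 58.6°) = (-0.85355, 0.52101). J is at the origin and L lies 39.9 along u from J, so L = 39.9·u = (20.788, 34.057). Tangency of A1 to both parallel lines with radius 9.6 puts D and H at J ± 9.6·n: D = (-8.1941, 5.0017), H = (8.1941, -5.0017). Equal radii place Q and T the same way about L: Q = L + 9.6·n = (12.594, 39.058), T = L − 9.6·n = (28.982, 29.055). Then |JQ| = |Q − J| = 41.039.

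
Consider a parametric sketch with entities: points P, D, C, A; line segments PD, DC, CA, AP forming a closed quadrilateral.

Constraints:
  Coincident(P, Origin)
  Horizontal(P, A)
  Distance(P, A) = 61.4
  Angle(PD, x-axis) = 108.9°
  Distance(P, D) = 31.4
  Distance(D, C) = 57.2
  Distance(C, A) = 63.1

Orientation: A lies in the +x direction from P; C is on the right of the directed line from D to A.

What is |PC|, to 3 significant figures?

26.0

Checks: P = (0.00, 0.00) ✓; |DC| = 57.20 ✓; |CA| = 63.10 ✓.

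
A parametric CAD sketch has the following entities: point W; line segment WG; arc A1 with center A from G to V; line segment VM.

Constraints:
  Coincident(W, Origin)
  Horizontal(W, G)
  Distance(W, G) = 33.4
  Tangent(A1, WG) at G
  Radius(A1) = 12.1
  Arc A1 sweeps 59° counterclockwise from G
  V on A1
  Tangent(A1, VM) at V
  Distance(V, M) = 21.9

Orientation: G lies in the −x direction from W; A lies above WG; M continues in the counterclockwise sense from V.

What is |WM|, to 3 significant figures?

27.3

On A1, G sits at bearing -90° from A; a 59° counterclockwise sweep puts V at bearing -31°, so V = A + 12.1·(cos -31°, sin -31°) = (-23.0, 5.87). Since A1 is tangent to VM there, AV ⟂ VM, so VM runs along (−sin -31°, cos -31°); with |VM| = 21.9, M = (-11.7, 24.6). Then |WM| = |M − W| = 27.3.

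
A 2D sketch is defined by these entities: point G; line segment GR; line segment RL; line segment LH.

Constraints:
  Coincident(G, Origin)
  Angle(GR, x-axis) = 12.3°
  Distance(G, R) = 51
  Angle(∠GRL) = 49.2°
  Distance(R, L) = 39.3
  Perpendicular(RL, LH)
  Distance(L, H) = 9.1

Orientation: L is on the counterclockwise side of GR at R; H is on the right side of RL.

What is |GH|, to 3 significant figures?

48.1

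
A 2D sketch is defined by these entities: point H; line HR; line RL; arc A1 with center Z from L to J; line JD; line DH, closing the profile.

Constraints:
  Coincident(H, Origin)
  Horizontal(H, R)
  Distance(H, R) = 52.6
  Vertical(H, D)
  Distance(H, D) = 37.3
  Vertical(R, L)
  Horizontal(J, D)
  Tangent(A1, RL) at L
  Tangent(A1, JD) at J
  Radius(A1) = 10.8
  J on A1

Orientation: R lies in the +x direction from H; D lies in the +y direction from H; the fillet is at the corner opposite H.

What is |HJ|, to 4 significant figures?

56.02

H is at the origin; H and R share the same y with |HR| = 52.6 and R on the +x side, so R = (52.60, 0.000). HD is vertical with |HD| = 37.3 and D on the +y side, so D = (0.000, 37.30). The virtual corner opposite H is at (52.60, 37.30). The tangent condition forces ZL to be normal to RL and tangency of A1 to JD means the radius ZJ is perpendicular to JD, with radius 10.8, so the center Z sits 10.8 in from both sides at Z = (41.80, 26.50). That places the tangent points at L = (52.60, 26.50) on RL and J = (41.80, 37.30) on JD. Then |HJ| = |J − H| = 56.02.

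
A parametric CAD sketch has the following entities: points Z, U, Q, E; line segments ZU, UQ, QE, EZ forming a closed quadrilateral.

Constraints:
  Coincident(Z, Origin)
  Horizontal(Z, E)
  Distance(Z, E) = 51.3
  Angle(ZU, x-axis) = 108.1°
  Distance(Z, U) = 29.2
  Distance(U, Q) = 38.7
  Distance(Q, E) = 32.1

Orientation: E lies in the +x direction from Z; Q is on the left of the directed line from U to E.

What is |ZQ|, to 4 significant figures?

37.60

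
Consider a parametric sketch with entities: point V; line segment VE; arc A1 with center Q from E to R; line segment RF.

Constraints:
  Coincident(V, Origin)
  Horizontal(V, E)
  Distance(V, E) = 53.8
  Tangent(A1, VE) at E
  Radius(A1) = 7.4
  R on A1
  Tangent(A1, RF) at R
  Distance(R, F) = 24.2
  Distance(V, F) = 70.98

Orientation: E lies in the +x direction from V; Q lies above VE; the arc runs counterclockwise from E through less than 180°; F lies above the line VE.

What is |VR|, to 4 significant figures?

61.49

Checks: |QE| = 7.400 ✓; |QR| = 7.400 ✓; ∠(QR, RF) = 90.00° ✓; |RF| = 24.20 ✓; |VF| = 70.98 ✓.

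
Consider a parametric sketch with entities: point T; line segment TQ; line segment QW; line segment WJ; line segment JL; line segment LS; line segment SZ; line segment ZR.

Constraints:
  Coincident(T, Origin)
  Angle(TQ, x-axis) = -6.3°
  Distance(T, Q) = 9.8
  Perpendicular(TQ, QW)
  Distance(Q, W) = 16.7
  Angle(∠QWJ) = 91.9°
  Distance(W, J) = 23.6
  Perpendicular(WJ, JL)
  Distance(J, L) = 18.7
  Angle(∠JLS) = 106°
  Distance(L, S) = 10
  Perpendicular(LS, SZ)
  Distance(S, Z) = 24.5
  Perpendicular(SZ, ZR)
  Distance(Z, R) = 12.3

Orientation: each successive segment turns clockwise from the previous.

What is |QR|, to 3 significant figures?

29.6

T is at the origin; TQ runs at -6.3° with length 9.8, so Q = (9.74, -1.08). TQ ⟂ QW, so QW runs at -96.3°; with |QW| = 16.7, W = (7.91, -17.7). ∠QWJ = 91.9° gives WJ at 176° from the x-axis; with |WJ| = 23.6, J = (-15.6, -15.9). WJ is perpendicular to JL, so JL runs at 85.6°; with |JL| = 18.7, L = (-14.2, 2.78). ∠JLS = 106.0° gives LS at 11.6° from the x-axis; with |LS| = 10.0, S = (-4.39, 4.79). LS is perpendicular to SZ, so SZ runs at -78.4°; with |SZ| = 24.5, Z = (0.535, -19.2). SZ ⟂ ZR, so ZR runs at -168°; with |ZR| = 12.3, R = (-11.5, -21.7). Then |QR| = |R − Q| = 29.6.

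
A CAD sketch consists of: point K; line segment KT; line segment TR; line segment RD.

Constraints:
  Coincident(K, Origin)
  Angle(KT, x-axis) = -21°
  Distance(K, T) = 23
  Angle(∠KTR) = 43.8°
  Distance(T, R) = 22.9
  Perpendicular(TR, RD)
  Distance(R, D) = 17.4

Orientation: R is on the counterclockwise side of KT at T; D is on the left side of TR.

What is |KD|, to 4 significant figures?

6.471

K is at the origin; KT runs at -21.0° with length 23.0, so T = 23.0·(cos -21.0°, sin -21.0°) = (21.47, -8.242). ∠KTR = 43.8°, so TR runs at -21.0° + (180° − 43.8°) = 115.2° from the x-axis; with |TR| = 22.9, R = T + 22.9·(cos 115.2°, sin 115.2°) = (11.72, 12.48). TR ⟂ RD; with |RD| = 17.4 on the left of TR, D = R + 17.4·(-0.9048, -0.4258) = (-4.022, 5.070). Then |KD| = |D − K| = 6.471.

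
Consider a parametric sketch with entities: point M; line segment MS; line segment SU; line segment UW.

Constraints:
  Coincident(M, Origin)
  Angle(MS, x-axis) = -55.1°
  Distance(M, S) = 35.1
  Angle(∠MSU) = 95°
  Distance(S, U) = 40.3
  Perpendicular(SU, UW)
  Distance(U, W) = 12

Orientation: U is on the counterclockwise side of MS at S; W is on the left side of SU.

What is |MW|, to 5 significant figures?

49.066

M is at the origin; MS runs at -55.1° with length 35.1, so S = 35.1·(cos -55.1°, sin -55.1°) = (20.082, -28.787). ∠MSU = 95.0°, so SU runs at -55.1° + (180° − 95.0°) = 29.900° from the x-axis; with |SU| = 40.3, U = S + 40.3·(cos 29.900°, sin 29.900°) = (55.018, -8.6983). SU ⟂ UW; with |UW| = 12.0 on the left of SU, W = U + 12.0·(-0.49849, 0.86690) = (49.036, 1.7045). Then |MW| = |W − M| = 49.066.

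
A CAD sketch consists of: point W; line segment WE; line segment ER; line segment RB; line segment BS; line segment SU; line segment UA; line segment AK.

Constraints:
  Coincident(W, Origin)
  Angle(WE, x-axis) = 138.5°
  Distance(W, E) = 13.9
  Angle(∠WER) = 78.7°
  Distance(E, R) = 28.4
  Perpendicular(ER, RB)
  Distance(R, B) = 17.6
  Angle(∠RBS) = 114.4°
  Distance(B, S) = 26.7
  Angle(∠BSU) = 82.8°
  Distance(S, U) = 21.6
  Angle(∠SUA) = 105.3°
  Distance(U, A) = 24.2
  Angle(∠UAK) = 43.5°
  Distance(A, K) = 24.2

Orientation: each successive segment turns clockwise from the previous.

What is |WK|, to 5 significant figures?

10.690

W is at the origin; WE runs at 138.5° with length 13.9, so E = (-10.410, 9.2104). ∠WER = 78.7° gives ER at 37.200° from the x-axis; with |ER| = 28.4, R = (12.211, 26.381). The perpendicularity gives RB at right angles to ER, so RB runs at -52.800°; with |RB| = 17.6, B = (22.852, 12.362). ∠RBS = 114.4° gives BS at -118.40° from the x-axis; with |BS| = 26.7, S = (10.153, -11.125). ∠BSU = 82.8° gives SU at 144.40° from the x-axis; with |SU| = 21.6, U = (-7.4102, 1.4493). ∠SUA = 105.3° gives UA at 69.700° from the x-axis; with |UA| = 24.2, A = (0.98561, 24.146). ∠UAK = 43.5° gives AK at -66.800° from the x-axis; with |AK| = 24.2, K = (10.519, 1.9032). Then |WK| = |K − W| = 10.690.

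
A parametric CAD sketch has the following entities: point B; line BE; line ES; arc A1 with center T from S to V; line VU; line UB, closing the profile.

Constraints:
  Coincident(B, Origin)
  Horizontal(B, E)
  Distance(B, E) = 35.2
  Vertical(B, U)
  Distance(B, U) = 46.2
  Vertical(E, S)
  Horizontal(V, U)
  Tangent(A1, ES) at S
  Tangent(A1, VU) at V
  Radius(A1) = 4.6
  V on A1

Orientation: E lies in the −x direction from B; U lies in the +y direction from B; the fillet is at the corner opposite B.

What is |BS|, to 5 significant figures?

54.494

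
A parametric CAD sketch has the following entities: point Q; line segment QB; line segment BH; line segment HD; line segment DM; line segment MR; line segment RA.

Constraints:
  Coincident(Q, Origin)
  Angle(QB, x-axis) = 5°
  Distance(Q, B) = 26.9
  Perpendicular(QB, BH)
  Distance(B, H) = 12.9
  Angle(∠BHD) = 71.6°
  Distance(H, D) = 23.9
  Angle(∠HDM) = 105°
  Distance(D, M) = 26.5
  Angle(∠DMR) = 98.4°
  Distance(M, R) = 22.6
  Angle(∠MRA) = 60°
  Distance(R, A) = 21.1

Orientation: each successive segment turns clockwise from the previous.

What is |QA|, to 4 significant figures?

19.79

Q is at the origin; QB runs at 5.0° with length 26.9, so B = (26.80, 2.344). The perpendicularity gives BH at right angles to QB, so BH runs at -85.00°; with |BH| = 12.9, H = (27.92, -10.51). ∠BHD = 71.6° gives HD at 166.6° from the x-axis; with |HD| = 23.9, D = (4.673, -4.968). ∠HDM = 105.0° gives DM at 91.60° from the x-axis; with |DM| = 26.5, M = (3.933, 21.52). ∠DMR = 98.4° gives MR at 10.00° from the x-axis; with |MR| = 22.6, R = (26.19, 25.45). ∠MRA = 60.0° gives RA at -110.0° from the x-axis; with |RA| = 21.1, A = (18.97, 5.619). Then |QA| = |A − Q| = 19.79.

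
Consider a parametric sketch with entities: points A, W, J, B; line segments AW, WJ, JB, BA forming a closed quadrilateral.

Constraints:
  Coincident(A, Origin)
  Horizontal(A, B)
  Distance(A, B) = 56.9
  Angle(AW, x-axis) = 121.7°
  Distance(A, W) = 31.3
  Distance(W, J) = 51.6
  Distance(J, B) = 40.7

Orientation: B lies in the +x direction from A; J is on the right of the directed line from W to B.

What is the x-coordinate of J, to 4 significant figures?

17.96

Checks: |WJ| = 51.60 ✓; |JB| = 40.70 ✓.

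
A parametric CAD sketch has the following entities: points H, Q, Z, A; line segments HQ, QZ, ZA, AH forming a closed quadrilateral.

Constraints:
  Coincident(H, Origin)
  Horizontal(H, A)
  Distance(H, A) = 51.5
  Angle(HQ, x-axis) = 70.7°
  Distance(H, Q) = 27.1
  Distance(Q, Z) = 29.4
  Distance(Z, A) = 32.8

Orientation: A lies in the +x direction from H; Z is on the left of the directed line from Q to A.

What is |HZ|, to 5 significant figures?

48.387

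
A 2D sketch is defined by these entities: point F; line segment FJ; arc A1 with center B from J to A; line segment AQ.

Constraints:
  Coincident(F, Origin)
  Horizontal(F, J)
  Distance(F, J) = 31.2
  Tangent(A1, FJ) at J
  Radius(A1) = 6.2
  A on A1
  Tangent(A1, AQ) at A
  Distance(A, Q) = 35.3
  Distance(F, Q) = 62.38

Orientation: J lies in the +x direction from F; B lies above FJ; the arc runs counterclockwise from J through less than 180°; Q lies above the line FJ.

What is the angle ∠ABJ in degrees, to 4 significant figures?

66.82°

F is at the origin; F and J share the same y with |FJ| = 31.2 and J on the +x side, so J = (31.20, 0.000). A1 meets FJ tangentially, so BJ is at right angles to FJ, so B = J + (0, 6.2) = (31.20, 6.200). Since BA ⟂ AQ (tangency), |BQ| = √(6.2² + 35.3²) = 35.84 regardless of where A sits on A1. So Q lies on both circle(F, 62.38) and circle(B, 35.84); the above-FJ intersection is Q = (50.80, 36.21). A is the foot of the tangent from Q: A = (36.90, 3.759).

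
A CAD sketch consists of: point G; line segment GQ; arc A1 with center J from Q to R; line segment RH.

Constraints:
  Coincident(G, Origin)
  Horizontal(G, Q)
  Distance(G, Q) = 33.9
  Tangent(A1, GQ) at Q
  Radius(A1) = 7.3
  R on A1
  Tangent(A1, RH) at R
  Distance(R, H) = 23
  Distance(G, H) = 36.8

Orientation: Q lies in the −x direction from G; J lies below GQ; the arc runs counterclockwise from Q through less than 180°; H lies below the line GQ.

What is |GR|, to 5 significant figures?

41.021

Checks: G.y = 0.00, Q.y = 0.00 ✓; |JQ| = 7.300 ✓; |JR| = 7.300 ✓; ∠(JR, RH) = 90.00° ✓; |RH| = 23.00 ✓; |GH| = 36.80 ✓.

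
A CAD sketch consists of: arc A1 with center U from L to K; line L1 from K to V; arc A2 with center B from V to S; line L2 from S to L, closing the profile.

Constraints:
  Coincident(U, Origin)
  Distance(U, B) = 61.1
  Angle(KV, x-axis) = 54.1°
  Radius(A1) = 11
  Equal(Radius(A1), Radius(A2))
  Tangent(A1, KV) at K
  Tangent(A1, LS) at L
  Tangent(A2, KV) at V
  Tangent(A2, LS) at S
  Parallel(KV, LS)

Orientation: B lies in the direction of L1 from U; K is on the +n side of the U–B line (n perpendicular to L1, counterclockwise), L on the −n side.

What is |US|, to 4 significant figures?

62.08

The slot axis is L1's direction at 54.1°, so u = (cos 54.1°, sin 54.1°) = (0.5864, 0.8100) and n = (−sin 54.1°, cos 54.1°) = (-0.8100, 0.5864). U is at the origin and B lies 61.1 along u from U, so B = 61.1·u = (35.83, 49.49). Tangency of A1 to both parallel lines with radius 11.0 puts K and L at U ± 11.0·n: K = (-8.910, 6.450), L = (8.910, -6.450). Equal radii place V and S the same way about B: V = B + 11.0·n = (26.92, 55.94), S = B − 11.0·n = (44.74, 43.04). Then |US| = |S − U| = 62.08.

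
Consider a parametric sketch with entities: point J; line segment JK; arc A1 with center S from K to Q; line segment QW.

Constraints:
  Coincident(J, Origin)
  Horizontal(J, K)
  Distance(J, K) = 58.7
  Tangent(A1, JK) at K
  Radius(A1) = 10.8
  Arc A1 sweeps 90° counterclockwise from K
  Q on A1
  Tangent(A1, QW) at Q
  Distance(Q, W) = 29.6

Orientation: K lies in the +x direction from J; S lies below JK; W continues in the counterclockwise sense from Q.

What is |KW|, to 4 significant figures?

41.82

On A1, K sits at bearing 90° from S; a 90° counterclockwise sweep puts Q at bearing 180°, so Q = S + 10.8·(cos 180°, sin 180°) = (47.90, -10.80). Tangency of A1 to QW means the radius SQ is perpendicular to QW, so QW runs along (−sin 180°, cos 180°); with |QW| = 29.6, W = (47.90, -40.40). Then |KW| = |W − K| = 41.82.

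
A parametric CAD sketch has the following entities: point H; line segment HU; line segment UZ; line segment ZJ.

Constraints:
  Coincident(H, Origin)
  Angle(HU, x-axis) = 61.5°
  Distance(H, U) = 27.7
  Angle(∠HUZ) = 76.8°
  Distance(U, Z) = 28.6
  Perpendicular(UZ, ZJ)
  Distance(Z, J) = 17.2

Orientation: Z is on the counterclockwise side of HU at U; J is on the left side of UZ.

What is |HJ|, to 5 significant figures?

24.322

∠HUZ = 76.8°, so UZ runs at 61.5° + (180° − 76.8°) = 164.70° from the x-axis; with |UZ| = 28.6, Z = U + 28.6·(cos 164.70°, sin 164.70°) = (-14.369, 31.890). UZ is perpendicular to ZJ; with |ZJ| = 17.2 on the left of UZ, J = Z + 17.2·(-0.26387, -0.96456) = (-18.908, 15.300). Then |HJ| = |J − H| = 24.322.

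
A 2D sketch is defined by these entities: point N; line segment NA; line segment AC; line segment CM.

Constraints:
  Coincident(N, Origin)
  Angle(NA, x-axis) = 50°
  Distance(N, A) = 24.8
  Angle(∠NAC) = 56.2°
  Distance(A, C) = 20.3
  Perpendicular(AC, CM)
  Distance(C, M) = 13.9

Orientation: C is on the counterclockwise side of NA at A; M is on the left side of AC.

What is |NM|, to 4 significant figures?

9.344

N is at the origin; NA runs at 50.0° with length 24.8, so A = 24.8·(cos 50.0°, sin 50.0°) = (15.94, 19.00). ∠NAC = 56.2°, so AC runs at 50.0° + (180° − 56.2°) = 173.8° from the x-axis; with |AC| = 20.3, C = A + 20.3·(cos 173.8°, sin 173.8°) = (-4.240, 21.19). AC is perpendicular to CM; with |CM| = 13.9 on the left of AC, M = C + 13.9·(-0.1080, -0.9942) = (-5.741, 7.372). Then |NM| = |M − N| = 9.344.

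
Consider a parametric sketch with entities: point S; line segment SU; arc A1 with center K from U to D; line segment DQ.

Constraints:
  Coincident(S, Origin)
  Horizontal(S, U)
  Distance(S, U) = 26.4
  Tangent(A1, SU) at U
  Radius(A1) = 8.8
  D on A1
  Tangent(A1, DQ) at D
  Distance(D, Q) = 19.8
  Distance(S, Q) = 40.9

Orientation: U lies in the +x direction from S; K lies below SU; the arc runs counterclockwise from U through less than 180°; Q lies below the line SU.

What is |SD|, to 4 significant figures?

22.46

Checks: |SU| = 26.40 ✓; |KD| = 8.800 ✓; ∠(KD, DQ) = 90.00° ✓; |DQ| = 19.80 ✓; |SQ| = 40.90 ✓.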